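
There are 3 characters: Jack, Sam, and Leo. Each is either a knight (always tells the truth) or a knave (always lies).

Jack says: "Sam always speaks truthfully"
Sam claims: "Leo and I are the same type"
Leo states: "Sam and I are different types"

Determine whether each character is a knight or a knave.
Jack is a knave.
Sam is a knave.
Leo is a knight.

Verification:
- Jack (knave) says "Sam always speaks truthfully" - this is FALSE (a lie) because Sam is a knave.
- Sam (knave) says "Leo and I are the same type" - this is FALSE (a lie) because Sam is a knave and Leo is a knight.
- Leo (knight) says "Sam and I are different types" - this is TRUE because Leo is a knight and Sam is a knave.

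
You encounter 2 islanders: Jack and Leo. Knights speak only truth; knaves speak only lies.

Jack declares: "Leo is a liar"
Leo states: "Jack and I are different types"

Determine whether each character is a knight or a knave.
Jack is a knave.
Leo is a knight.

Verification:
- Jack (knave) says "Leo is a liar" - this is FALSE (a lie) because Leo is a knight.
- Leo (knight) says "Jack and I are different types" - this is TRUE because Leo is a knight and Jack is a knave.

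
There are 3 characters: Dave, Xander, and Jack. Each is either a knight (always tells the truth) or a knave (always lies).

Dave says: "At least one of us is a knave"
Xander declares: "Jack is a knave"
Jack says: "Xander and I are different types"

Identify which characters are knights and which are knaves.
Dave is a knight.
Xander is a knave.
Jack is a knight.

Verification:
- Dave (knight) says "At least one of us is a knave" - this is TRUE because Xander is a knave.
- Xander (knave) says "Jack is a knave" - this is FALSE (a lie) because Jack is a knight.
- Jack (knight) says "Xander and I are different types" - this is TRUE because Jack is a knight and Xander is a knave.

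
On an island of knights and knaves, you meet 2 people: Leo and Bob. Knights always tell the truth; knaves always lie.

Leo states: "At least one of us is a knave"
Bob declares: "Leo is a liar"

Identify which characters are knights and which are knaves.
Leo is a knight.
Bob is a knave.

Verification:
- Leo (knight) says "At least one of us is a knave" - this is TRUE because Bob is a knave.
- Bob (knave) says "Leo is a liar" - this is FALSE (a lie) because Leo is a knight.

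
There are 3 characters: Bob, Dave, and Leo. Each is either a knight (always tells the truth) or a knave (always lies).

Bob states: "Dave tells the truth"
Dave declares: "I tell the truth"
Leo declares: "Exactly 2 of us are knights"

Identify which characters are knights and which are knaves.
Bob is a knave.
Dave is a knave.
Leo is a knave.

Verification:
- Bob (knave) says "Dave tells the truth" - this is FALSE (a lie) because Dave is a knave.
- Dave (knave) says "I tell the truth" - this is FALSE (a lie) because Dave is a knave.
- Leo (knave) says "Exactly 2 of us are knights" - this is FALSE (a lie) because there are 0 knights.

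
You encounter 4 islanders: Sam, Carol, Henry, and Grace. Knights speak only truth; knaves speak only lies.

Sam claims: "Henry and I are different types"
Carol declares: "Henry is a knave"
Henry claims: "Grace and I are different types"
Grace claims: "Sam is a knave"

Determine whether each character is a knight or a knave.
Sam is a knight.
Carol is a knight.
Henry is a knave.
Grace is a knave.

Verification:
- Sam (knight) says "Henry and I are different types" - this is TRUE because Sam is a knight and Henry is a knave.
- Carol (knight) says "Henry is a knave" - this is TRUE because Henry is a knave.
- Henry (knave) says "Grace and I are different types" - this is FALSE (a lie) because Henry is a knave and Grace is a knave.
- Grace (knave) says "Sam is a knave" - this is FALSE (a lie) because Sam is a knight.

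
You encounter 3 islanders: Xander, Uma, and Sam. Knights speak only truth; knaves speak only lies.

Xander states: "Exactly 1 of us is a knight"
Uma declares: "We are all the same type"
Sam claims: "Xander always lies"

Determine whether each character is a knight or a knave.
Xander is a knight.
Uma is a knave.
Sam is a knave.

Verification:
- Xander (knight) says "Exactly 1 of us is a knight" - this is TRUE because there are 1 knights.
- Uma (knave) says "We are all the same type" - this is FALSE (a lie) because Xander is a knight and Uma and Sam are knaves.
- Sam (knave) says "Xander always lies" - this is FALSE (a lie) because Xander is a knight.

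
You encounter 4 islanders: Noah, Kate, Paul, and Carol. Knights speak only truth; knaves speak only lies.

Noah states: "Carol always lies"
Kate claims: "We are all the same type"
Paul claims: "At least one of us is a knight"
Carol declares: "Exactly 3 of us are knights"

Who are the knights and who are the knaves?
Noah is a knight.
Kate is a knave.
Paul is a knight.
Carol is a knave.

Verification:
- Noah (knight) says "Carol always lies" - this is TRUE because Carol is a knave.
- Kate (knave) says "We are all the same type" - this is FALSE (a lie) because Noah and Paul are knights and Kate and Carol are knaves.
- Paul (knight) says "At least one of us is a knight" - this is TRUE because Noah and Paul are knights.
- Carol (knave) says "Exactly 3 of us are knights" - this is FALSE (a lie) because there are 2 knights.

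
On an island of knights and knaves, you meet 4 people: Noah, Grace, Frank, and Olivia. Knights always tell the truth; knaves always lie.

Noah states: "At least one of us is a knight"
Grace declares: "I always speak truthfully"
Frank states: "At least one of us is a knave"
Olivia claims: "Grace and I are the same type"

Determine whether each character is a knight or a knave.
Noah is a knight.
Grace is a knight.
Frank is a knight.
Olivia is a knave.

Verification:
- Noah (knight) says "At least one of us is a knight" - this is TRUE because Noah, Grace, and Frank are knights.
- Grace (knight) says "I always speak truthfully" - this is TRUE because Grace is a knight.
- Frank (knight) says "At least one of us is a knave" - this is TRUE because Olivia is a knave.
- Olivia (knave) says "Grace and I are the same type" - this is FALSE (a lie) because Olivia is a knave and Grace is a knight.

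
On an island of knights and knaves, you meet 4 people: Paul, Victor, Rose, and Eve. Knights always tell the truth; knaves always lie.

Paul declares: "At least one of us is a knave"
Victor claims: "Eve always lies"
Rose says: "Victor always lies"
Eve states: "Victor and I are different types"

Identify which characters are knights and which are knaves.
Paul is a knight.
Victor is a knave.
Rose is a knight.
Eve is a knight.

Verification:
- Paul (knight) says "At least one of us is a knave" - this is TRUE because Victor is a knave.
- Victor (knave) says "Eve always lies" - this is FALSE (a lie) because Eve is a knight.
- Rose (knight) says "Victor always lies" - this is TRUE because Victor is a knave.
- Eve (knight) says "Victor and I are different types" - this is TRUE because Eve is a knight and Victor is a knave.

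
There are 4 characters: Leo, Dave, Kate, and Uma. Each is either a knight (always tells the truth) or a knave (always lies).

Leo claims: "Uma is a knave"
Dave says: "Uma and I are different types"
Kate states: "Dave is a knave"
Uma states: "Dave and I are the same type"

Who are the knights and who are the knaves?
Leo is a knight.
Dave is a knight.
Kate is a knave.
Uma is a knave.

Verification:
- Leo (knight) says "Uma is a knave" - this is TRUE because Uma is a knave.
- Dave (knight) says "Uma and I are different types" - this is TRUE because Dave is a knight and Uma is a knave.
- Kate (knave) says "Dave is a knave" - this is FALSE (a lie) because Dave is a knight.
- Uma (knave) says "Dave and I are the same type" - this is FALSE (a lie) because Uma is a knave and Dave is a knight.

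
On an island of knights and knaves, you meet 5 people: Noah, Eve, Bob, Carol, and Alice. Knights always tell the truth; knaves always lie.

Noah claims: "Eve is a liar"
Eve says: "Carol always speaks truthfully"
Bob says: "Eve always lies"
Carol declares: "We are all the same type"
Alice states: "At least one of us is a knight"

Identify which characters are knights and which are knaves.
Noah is a knight.
Eve is a knave.
Bob is a knight.
Carol is a knave.
Alice is a knight.

Verification:
- Noah (knight) says "Eve is a liar" - this is TRUE because Eve is a knave.
- Eve (knave) says "Carol always speaks truthfully" - this is FALSE (a lie) because Carol is a knave.
- Bob (knight) says "Eve always lies" - this is TRUE because Eve is a knave.
- Carol (knave) says "We are all the same type" - this is FALSE (a lie) because Noah, Bob, and Alice are knights and Eve and Carol are knaves.
- Alice (knight) says "At least one of us is a knight" - this is TRUE because Noah, Bob, and Alice are knights.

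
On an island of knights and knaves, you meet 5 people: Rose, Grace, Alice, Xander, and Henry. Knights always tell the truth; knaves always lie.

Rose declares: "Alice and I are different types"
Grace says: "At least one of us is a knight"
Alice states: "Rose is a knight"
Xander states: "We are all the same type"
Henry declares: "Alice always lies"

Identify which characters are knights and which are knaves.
Rose is a knave.
Grace is a knight.
Alice is a knave.
Xander is a knave.
Henry is a knight.

Verification:
- Rose (knave) says "Alice and I are different types" - this is FALSE (a lie) because Rose is a knave and Alice is a knave.
- Grace (knight) says "At least one of us is a knight" - this is TRUE because Grace and Henry are knights.
- Alice (knave) says "Rose is a knight" - this is FALSE (a lie) because Rose is a knave.
- Xander (knave) says "We are all the same type" - this is FALSE (a lie) because Grace and Henry are knights and Rose, Alice, and Xander are knaves.
- Henry (knight) says "Alice always lies" - this is TRUE because Alice is a knave.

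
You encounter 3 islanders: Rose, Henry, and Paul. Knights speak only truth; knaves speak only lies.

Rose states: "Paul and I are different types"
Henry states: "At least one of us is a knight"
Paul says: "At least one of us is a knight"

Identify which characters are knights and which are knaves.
Rose is a knave.
Henry is a knave.
Paul is a knave.

Verification:
- Rose (knave) says "Paul and I are different types" - this is FALSE (a lie) because Rose is a knave and Paul is a knave.
- Henry (knave) says "At least one of us is a knight" - this is FALSE (a lie) because no one is a knight.
- Paul (knave) says "At least one of us is a knight" - this is FALSE (a lie) because no one is a knight.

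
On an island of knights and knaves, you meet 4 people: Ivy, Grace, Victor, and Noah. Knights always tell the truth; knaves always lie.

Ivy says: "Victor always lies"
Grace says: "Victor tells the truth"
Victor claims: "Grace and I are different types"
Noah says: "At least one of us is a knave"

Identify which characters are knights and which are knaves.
Ivy is a knight.
Grace is a knave.
Victor is a knave.
Noah is a knight.

Verification:
- Ivy (knight) says "Victor always lies" - this is TRUE because Victor is a knave.
- Grace (knave) says "Victor tells the truth" - this is FALSE (a lie) because Victor is a knave.
- Victor (knave) says "Grace and I are different types" - this is FALSE (a lie) because Victor is a knave and Grace is a knave.
- Noah (knight) says "At least one of us is a knave" - this is TRUE because Grace and Victor are knaves.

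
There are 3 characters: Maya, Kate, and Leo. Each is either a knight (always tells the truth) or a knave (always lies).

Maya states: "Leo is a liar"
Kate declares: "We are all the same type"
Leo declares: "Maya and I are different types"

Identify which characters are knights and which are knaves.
Maya is a knave.
Kate is a knave.
Leo is a knight.

Verification:
- Maya (knave) says "Leo is a liar" - this is FALSE (a lie) because Leo is a knight.
- Kate (knave) says "We are all the same type" - this is FALSE (a lie) because Leo is a knight and Maya and Kate are knaves.
- Leo (knight) says "Maya and I are different types" - this is TRUE because Leo is a knight and Maya is a knave.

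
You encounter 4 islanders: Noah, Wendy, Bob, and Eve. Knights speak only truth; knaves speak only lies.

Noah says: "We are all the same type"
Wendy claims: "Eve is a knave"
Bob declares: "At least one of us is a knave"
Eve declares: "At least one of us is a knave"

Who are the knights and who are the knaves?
Noah is a knave.
Wendy is a knave.
Bob is a knight.
Eve is a knight.

Verification:
- Noah (knave) says "We are all the same type" - this is FALSE (a lie) because Bob and Eve are knights and Noah and Wendy are knaves.
- Wendy (knave) says "Eve is a knave" - this is FALSE (a lie) because Eve is a knight.
- Bob (knight) says "At least one of us is a knave" - this is TRUE because Noah and Wendy are knaves.
- Eve (knight) says "At least one of us is a knave" - this is TRUE because Noah and Wendy are knaves.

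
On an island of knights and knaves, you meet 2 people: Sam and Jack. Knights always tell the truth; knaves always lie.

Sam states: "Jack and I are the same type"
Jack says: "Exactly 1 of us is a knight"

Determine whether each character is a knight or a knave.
Sam is a knave.
Jack is a knight.

Verification:
- Sam (knave) says "Jack and I are the same type" - this is FALSE (a lie) because Sam is a knave and Jack is a knight.
- Jack (knight) says "Exactly 1 of us is a knight" - this is TRUE because there are 1 knights.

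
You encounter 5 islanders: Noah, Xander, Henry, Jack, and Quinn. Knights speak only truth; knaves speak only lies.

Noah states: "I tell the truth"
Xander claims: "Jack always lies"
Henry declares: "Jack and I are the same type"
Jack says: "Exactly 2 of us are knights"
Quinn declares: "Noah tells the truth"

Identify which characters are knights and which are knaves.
Noah is a knave.
Xander is a knave.
Henry is a knight.
Jack is a knight.
Quinn is a knave.

Verification:
- Noah (knave) says "I tell the truth" - this is FALSE (a lie) because Noah is a knave.
- Xander (knave) says "Jack always lies" - this is FALSE (a lie) because Jack is a knight.
- Henry (knight) says "Jack and I are the same type" - this is TRUE because Henry is a knight and Jack is a knight.
- Jack (knight) says "Exactly 2 of us are knights" - this is TRUE because there are 2 knights.
- Quinn (knave) says "Noah tells the truth" - this is FALSE (a lie) because Noah is a knave.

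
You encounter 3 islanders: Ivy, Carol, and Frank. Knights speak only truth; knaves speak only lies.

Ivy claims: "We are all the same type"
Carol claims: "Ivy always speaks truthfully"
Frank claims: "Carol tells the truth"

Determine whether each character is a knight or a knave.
Ivy is a knight.
Carol is a knight.
Frank is a knight.

Verification:
- Ivy (knight) says "We are all the same type" - this is TRUE because Ivy, Carol, and Frank are knights.
- Carol (knight) says "Ivy always speaks truthfully" - this is TRUE because Ivy is a knight.
- Frank (knight) says "Carol tells the truth" - this is TRUE because Carol is a knight.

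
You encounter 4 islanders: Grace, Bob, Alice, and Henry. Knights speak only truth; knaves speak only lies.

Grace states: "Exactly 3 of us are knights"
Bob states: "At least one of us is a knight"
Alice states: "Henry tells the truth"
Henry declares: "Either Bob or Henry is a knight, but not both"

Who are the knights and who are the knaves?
Grace is a knave.
Bob is a knave.
Alice is a knave.
Henry is a knave.

Verification:
- Grace (knave) says "Exactly 3 of us are knights" - this is FALSE (a lie) because there are 0 knights.
- Bob (knave) says "At least one of us is a knight" - this is FALSE (a lie) because no one is a knight.
- Alice (knave) says "Henry tells the truth" - this is FALSE (a lie) because Henry is a knave.
- Henry (knave) says "Either Bob or Henry is a knight, but not both" - this is FALSE (a lie) because Bob is a knave and Henry is a knave.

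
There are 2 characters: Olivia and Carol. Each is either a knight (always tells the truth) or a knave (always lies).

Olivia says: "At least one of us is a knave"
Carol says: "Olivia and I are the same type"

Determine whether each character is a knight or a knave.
Olivia is a knight.
Carol is a knave.

Verification:
- Olivia (knight) says "At least one of us is a knave" - this is TRUE because Carol is a knave.
- Carol (knave) says "Olivia and I are the same type" - this is FALSE (a lie) because Carol is a knave and Olivia is a knight.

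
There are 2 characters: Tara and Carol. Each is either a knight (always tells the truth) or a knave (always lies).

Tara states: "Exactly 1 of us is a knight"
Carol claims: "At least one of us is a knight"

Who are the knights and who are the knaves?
Tara is a knave.
Carol is a knave.

Verification:
- Tara (knave) says "Exactly 1 of us is a knight" - this is FALSE (a lie) because there are 0 knights.
- Carol (knave) says "At least one of us is a knight" - this is FALSE (a lie) because no one is a knight.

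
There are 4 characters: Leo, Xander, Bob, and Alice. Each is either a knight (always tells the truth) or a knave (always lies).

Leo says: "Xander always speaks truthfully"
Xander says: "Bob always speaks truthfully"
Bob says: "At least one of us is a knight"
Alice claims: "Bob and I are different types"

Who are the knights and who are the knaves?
Leo is a knave.
Xander is a knave.
Bob is a knave.
Alice is a knave.

Verification:
- Leo (knave) says "Xander always speaks truthfully" - this is FALSE (a lie) because Xander is a knave.
- Xander (knave) says "Bob always speaks truthfully" - this is FALSE (a lie) because Bob is a knave.
- Bob (knave) says "At least one of us is a knight" - this is FALSE (a lie) because no one is a knight.
- Alice (knave) says "Bob and I are different types" - this is FALSE (a lie) because Alice is a knave and Bob is a knave.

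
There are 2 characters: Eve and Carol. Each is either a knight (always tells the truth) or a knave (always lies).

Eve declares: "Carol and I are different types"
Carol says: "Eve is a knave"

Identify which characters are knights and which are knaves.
Eve is a knight.
Carol is a knave.

Verification:
- Eve (knight) says "Carol and I are different types" - this is TRUE because Eve is a knight and Carol is a knave.
- Carol (knave) says "Eve is a knave" - this is FALSE (a lie) because Eve is a knight.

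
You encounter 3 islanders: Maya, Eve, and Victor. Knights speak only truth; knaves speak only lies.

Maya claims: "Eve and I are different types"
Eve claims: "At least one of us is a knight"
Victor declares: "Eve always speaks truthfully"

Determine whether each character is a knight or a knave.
Maya is a knave.
Eve is a knave.
Victor is a knave.

Verification:
- Maya (knave) says "Eve and I are different types" - this is FALSE (a lie) because Maya is a knave and Eve is a knave.
- Eve (knave) says "At least one of us is a knight" - this is FALSE (a lie) because no one is a knight.
- Victor (knave) says "Eve always speaks truthfully" - this is FALSE (a lie) because Eve is a knave.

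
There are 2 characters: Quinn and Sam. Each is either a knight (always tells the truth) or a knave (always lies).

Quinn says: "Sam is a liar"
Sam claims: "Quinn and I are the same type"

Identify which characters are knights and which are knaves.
Quinn is a knight.
Sam is a knave.

Verification:
- Quinn (knight) says "Sam is a liar" - this is TRUE because Sam is a knave.
- Sam (knave) says "Quinn and I are the same type" - this is FALSE (a lie) because Sam is a knave and Quinn is a knight.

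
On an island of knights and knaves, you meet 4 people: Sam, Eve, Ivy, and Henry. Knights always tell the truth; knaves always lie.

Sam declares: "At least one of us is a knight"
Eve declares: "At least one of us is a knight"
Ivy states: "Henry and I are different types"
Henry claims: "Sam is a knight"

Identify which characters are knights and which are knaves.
Sam is a knave.
Eve is a knave.
Ivy is a knave.
Henry is a knave.

Verification:
- Sam (knave) says "At least one of us is a knight" - this is FALSE (a lie) because no one is a knight.
- Eve (knave) says "At least one of us is a knight" - this is FALSE (a lie) because no one is a knight.
- Ivy (knave) says "Henry and I are different types" - this is FALSE (a lie) because Ivy is a knave and Henry is a knave.
- Henry (knave) says "Sam is a knight" - this is FALSE (a lie) because Sam is a knave.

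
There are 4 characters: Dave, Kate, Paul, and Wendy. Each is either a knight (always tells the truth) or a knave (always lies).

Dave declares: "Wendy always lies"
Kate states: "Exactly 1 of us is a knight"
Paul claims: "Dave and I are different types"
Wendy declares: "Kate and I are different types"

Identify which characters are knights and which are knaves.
Dave is a knave.
Kate is a knave.
Paul is a knight.
Wendy is a knight.

Verification:
- Dave (knave) says "Wendy always lies" - this is FALSE (a lie) because Wendy is a knight.
- Kate (knave) says "Exactly 1 of us is a knight" - this is FALSE (a lie) because there are 2 knights.
- Paul (knight) says "Dave and I are different types" - this is TRUE because Paul is a knight and Dave is a knave.
- Wendy (knight) says "Kate and I are different types" - this is TRUE because Wendy is a knight and Kate is a knave.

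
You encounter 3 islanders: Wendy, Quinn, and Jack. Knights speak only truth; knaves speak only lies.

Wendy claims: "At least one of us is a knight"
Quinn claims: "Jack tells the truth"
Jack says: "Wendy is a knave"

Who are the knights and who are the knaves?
Wendy is a knight.
Quinn is a knave.
Jack is a knave.

Verification:
- Wendy (knight) says "At least one of us is a knight" - this is TRUE because Wendy is a knight.
- Quinn (knave) says "Jack tells the truth" - this is FALSE (a lie) because Jack is a knave.
- Jack (knave) says "Wendy is a knave" - this is FALSE (a lie) because Wendy is a knight.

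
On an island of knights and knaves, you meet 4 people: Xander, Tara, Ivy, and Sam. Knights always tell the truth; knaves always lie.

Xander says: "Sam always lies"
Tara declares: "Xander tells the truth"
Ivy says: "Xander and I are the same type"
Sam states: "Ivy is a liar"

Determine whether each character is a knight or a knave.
Xander is a knight.
Tara is a knight.
Ivy is a knight.
Sam is a knave.

Verification:
- Xander (knight) says "Sam always lies" - this is TRUE because Sam is a knave.
- Tara (knight) says "Xander tells the truth" - this is TRUE because Xander is a knight.
- Ivy (knight) says "Xander and I are the same type" - this is TRUE because Ivy is a knight and Xander is a knight.
- Sam (knave) says "Ivy is a liar" - this is FALSE (a lie) because Ivy is a knight.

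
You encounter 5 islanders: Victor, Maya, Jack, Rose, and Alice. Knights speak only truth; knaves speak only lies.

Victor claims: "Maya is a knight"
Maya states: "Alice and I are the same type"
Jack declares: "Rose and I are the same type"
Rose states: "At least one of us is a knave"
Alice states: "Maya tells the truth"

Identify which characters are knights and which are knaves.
Victor is a knight.
Maya is a knight.
Jack is a knave.
Rose is a knight.
Alice is a knight.

Verification:
- Victor (knight) says "Maya is a knight" - this is TRUE because Maya is a knight.
- Maya (knight) says "Alice and I are the same type" - this is TRUE because Maya is a knight and Alice is a knight.
- Jack (knave) says "Rose and I are the same type" - this is FALSE (a lie) because Jack is a knave and Rose is a knight.
- Rose (knight) says "At least one of us is a knave" - this is TRUE because Jack is a knave.
- Alice (knight) says "Maya tells the truth" - this is TRUE because Maya is a knight.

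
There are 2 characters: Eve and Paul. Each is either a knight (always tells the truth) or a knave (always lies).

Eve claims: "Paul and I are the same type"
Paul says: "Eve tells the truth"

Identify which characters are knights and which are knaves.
Eve is a knight.
Paul is a knight.

Verification:
- Eve (knight) says "Paul and I are the same type" - this is TRUE because Eve is a knight and Paul is a knight.
- Paul (knight) says "Eve tells the truth" - this is TRUE because Eve is a knight.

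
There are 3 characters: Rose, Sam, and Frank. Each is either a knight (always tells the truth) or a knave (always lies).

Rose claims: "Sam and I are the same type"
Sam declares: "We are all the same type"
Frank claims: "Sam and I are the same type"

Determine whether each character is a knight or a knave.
Rose is a knight.
Sam is a knight.
Frank is a knight.

Verification:
- Rose (knight) says "Sam and I are the same type" - this is TRUE because Rose is a knight and Sam is a knight.
- Sam (knight) says "We are all the same type" - this is TRUE because Rose, Sam, and Frank are knights.
- Frank (knight) says "Sam and I are the same type" - this is TRUE because Frank is a knight and Sam is a knight.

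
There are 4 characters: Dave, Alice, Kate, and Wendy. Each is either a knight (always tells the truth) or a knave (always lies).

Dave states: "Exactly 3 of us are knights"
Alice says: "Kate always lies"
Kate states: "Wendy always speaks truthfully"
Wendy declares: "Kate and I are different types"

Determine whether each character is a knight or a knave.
Dave is a knave.
Alice is a knight.
Kate is a knave.
Wendy is a knave.

Verification:
- Dave (knave) says "Exactly 3 of us are knights" - this is FALSE (a lie) because there are 1 knights.
- Alice (knight) says "Kate always lies" - this is TRUE because Kate is a knave.
- Kate (knave) says "Wendy always speaks truthfully" - this is FALSE (a lie) because Wendy is a knave.
- Wendy (knave) says "Kate and I are different types" - this is FALSE (a lie) because Wendy is a knave and Kate is a knave.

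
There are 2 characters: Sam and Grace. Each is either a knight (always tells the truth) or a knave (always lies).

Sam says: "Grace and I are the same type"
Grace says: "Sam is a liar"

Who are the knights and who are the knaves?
Sam is a knave.
Grace is a knight.

Verification:
- Sam (knave) says "Grace and I are the same type" - this is FALSE (a lie) because Sam is a knave and Grace is a knight.
- Grace (knight) says "Sam is a liar" - this is TRUE because Sam is a knave.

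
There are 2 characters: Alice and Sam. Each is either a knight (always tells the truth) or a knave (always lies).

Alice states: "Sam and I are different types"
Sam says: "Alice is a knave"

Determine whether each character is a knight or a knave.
Alice is a knight.
Sam is a knave.

Verification:
- Alice (knight) says "Sam and I are different types" - this is TRUE because Alice is a knight and Sam is a knave.
- Sam (knave) says "Alice is a knave" - this is FALSE (a lie) because Alice is a knight.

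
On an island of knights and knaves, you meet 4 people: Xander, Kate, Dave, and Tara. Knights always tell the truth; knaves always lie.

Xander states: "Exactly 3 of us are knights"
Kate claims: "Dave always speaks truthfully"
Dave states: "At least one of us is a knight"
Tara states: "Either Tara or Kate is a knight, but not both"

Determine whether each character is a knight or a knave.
Xander is a knave.
Kate is a knave.
Dave is a knave.
Tara is a knave.

Verification:
- Xander (knave) says "Exactly 3 of us are knights" - this is FALSE (a lie) because there are 0 knights.
- Kate (knave) says "Dave always speaks truthfully" - this is FALSE (a lie) because Dave is a knave.
- Dave (knave) says "At least one of us is a knight" - this is FALSE (a lie) because no one is a knight.
- Tara (knave) says "Either Tara or Kate is a knight, but not both" - this is FALSE (a lie) because Tara is a knave and Kate is a knave.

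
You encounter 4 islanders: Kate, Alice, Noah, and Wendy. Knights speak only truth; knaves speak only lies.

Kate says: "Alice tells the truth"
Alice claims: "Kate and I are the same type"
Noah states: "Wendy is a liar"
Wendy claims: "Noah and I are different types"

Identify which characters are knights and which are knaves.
Kate is a knight.
Alice is a knight.
Noah is a knave.
Wendy is a knight.

Verification:
- Kate (knight) says "Alice tells the truth" - this is TRUE because Alice is a knight.
- Alice (knight) says "Kate and I are the same type" - this is TRUE because Alice is a knight and Kate is a knight.
- Noah (knave) says "Wendy is a liar" - this is FALSE (a lie) because Wendy is a knight.
- Wendy (knight) says "Noah and I are different types" - this is TRUE because Wendy is a knight and Noah is a knave.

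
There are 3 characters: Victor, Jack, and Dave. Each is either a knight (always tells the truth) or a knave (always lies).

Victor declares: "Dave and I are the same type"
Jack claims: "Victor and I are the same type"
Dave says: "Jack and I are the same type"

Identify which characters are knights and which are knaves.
Victor is a knight.
Jack is a knight.
Dave is a knight.

Verification:
- Victor (knight) says "Dave and I are the same type" - this is TRUE because Victor is a knight and Dave is a knight.
- Jack (knight) says "Victor and I are the same type" - this is TRUE because Jack is a knight and Victor is a knight.
- Dave (knight) says "Jack and I are the same type" - this is TRUE because Dave is a knight and Jack is a knight.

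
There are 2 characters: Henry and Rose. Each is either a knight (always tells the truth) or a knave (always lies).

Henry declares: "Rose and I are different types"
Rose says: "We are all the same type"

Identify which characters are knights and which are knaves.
Henry is a knight.
Rose is a knave.

Verification:
- Henry (knight) says "Rose and I are different types" - this is TRUE because Henry is a knight and Rose is a knave.
- Rose (knave) says "We are all the same type" - this is FALSE (a lie) because Henry is a knight and Rose is a knave.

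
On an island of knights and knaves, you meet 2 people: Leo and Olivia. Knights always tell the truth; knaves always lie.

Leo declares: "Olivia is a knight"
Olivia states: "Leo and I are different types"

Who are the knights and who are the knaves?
Leo is a knave.
Olivia is a knave.

Verification:
- Leo (knave) says "Olivia is a knight" - this is FALSE (a lie) because Olivia is a knave.
- Olivia (knave) says "Leo and I are different types" - this is FALSE (a lie) because Olivia is a knave and Leo is a knave.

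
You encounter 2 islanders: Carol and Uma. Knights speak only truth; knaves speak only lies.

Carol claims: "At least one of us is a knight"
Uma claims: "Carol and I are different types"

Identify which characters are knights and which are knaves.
Carol is a knave.
Uma is a knave.

Verification:
- Carol (knave) says "At least one of us is a knight" - this is FALSE (a lie) because no one is a knight.
- Uma (knave) says "Carol and I are different types" - this is FALSE (a lie) because Uma is a knave and Carol is a knave.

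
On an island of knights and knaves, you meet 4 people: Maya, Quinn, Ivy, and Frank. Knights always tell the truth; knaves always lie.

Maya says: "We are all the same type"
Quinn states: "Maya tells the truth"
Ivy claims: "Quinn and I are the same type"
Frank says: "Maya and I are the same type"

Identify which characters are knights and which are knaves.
Maya is a knight.
Quinn is a knight.
Ivy is a knight.
Frank is a knight.

Verification:
- Maya (knight) says "We are all the same type" - this is TRUE because Maya, Quinn, Ivy, and Frank are knights.
- Quinn (knight) says "Maya tells the truth" - this is TRUE because Maya is a knight.
- Ivy (knight) says "Quinn and I are the same type" - this is TRUE because Ivy is a knight and Quinn is a knight.
- Frank (knight) says "Maya and I are the same type" - this is TRUE because Frank is a knight and Maya is a knight.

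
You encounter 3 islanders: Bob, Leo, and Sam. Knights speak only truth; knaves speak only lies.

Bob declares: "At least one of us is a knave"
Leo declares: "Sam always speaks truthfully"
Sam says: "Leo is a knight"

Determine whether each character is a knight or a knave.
Bob is a knight.
Leo is a knave.
Sam is a knave.

Verification:
- Bob (knight) says "At least one of us is a knave" - this is TRUE because Leo and Sam are knaves.
- Leo (knave) says "Sam always speaks truthfully" - this is FALSE (a lie) because Sam is a knave.
- Sam (knave) says "Leo is a knight" - this is FALSE (a lie) because Leo is a knave.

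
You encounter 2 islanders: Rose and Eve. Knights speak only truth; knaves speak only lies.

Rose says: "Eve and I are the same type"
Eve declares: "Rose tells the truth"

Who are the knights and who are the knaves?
Rose is a knight.
Eve is a knight.

Verification:
- Rose (knight) says "Eve and I are the same type" - this is TRUE because Rose is a knight and Eve is a knight.
- Eve (knight) says "Rose tells the truth" - this is TRUE because Rose is a knight.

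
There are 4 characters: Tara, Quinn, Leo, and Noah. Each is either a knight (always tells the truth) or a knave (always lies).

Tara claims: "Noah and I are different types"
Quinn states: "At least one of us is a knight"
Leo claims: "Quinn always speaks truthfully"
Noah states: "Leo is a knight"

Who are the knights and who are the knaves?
Tara is a knave.
Quinn is a knave.
Leo is a knave.
Noah is a knave.

Verification:
- Tara (knave) says "Noah and I are different types" - this is FALSE (a lie) because Tara is a knave and Noah is a knave.
- Quinn (knave) says "At least one of us is a knight" - this is FALSE (a lie) because no one is a knight.
- Leo (knave) says "Quinn always speaks truthfully" - this is FALSE (a lie) because Quinn is a knave.
- Noah (knave) says "Leo is a knight" - this is FALSE (a lie) because Leo is a knave.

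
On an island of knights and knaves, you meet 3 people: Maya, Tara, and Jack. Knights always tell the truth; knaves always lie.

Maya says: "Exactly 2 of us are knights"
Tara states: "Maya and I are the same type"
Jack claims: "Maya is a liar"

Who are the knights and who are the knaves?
Maya is a knight.
Tara is a knight.
Jack is a knave.

Verification:
- Maya (knight) says "Exactly 2 of us are knights" - this is TRUE because there are 2 knights.
- Tara (knight) says "Maya and I are the same type" - this is TRUE because Tara is a knight and Maya is a knight.
- Jack (knave) says "Maya is a liar" - this is FALSE (a lie) because Maya is a knight.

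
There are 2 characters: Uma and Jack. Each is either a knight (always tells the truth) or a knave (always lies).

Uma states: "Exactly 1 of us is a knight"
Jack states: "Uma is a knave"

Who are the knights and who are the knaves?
Uma is a knight.
Jack is a knave.

Verification:
- Uma (knight) says "Exactly 1 of us is a knight" - this is TRUE because there are 1 knights.
- Jack (knave) says "Uma is a knave" - this is FALSE (a lie) because Uma is a knight.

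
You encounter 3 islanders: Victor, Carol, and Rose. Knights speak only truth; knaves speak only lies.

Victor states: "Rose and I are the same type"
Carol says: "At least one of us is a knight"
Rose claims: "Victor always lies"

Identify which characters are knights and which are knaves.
Victor is a knave.
Carol is a knight.
Rose is a knight.

Verification:
- Victor (knave) says "Rose and I are the same type" - this is FALSE (a lie) because Victor is a knave and Rose is a knight.
- Carol (knight) says "At least one of us is a knight" - this is TRUE because Carol and Rose are knights.
- Rose (knight) says "Victor always lies" - this is TRUE because Victor is a knave.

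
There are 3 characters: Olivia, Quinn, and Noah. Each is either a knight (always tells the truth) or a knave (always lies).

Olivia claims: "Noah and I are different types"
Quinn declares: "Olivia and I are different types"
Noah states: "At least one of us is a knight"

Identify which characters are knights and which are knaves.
Olivia is a knave.
Quinn is a knave.
Noah is a knave.

Verification:
- Olivia (knave) says "Noah and I are different types" - this is FALSE (a lie) because Olivia is a knave and Noah is a knave.
- Quinn (knave) says "Olivia and I are different types" - this is FALSE (a lie) because Quinn is a knave and Olivia is a knave.
- Noah (knave) says "At least one of us is a knight" - this is FALSE (a lie) because no one is a knight.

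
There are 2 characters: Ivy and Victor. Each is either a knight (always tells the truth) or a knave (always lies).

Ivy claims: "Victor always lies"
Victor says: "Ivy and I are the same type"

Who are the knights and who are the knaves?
Ivy is a knight.
Victor is a knave.

Verification:
- Ivy (knight) says "Victor always lies" - this is TRUE because Victor is a knave.
- Victor (knave) says "Ivy and I are the same type" - this is FALSE (a lie) because Victor is a knave and Ivy is a knight.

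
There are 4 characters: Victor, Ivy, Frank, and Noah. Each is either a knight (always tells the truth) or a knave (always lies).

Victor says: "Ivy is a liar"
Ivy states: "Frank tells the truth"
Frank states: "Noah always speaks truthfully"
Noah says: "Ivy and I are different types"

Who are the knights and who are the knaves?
Victor is a knight.
Ivy is a knave.
Frank is a knave.
Noah is a knave.

Verification:
- Victor (knight) says "Ivy is a liar" - this is TRUE because Ivy is a knave.
- Ivy (knave) says "Frank tells the truth" - this is FALSE (a lie) because Frank is a knave.
- Frank (knave) says "Noah always speaks truthfully" - this is FALSE (a lie) because Noah is a knave.
- Noah (knave) says "Ivy and I are different types" - this is FALSE (a lie) because Noah is a knave and Ivy is a knave.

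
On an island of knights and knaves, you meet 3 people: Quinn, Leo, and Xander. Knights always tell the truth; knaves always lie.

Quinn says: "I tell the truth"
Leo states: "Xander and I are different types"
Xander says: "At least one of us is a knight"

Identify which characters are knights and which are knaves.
Quinn is a knave.
Leo is a knave.
Xander is a knave.

Verification:
- Quinn (knave) says "I tell the truth" - this is FALSE (a lie) because Quinn is a knave.
- Leo (knave) says "Xander and I are different types" - this is FALSE (a lie) because Leo is a knave and Xander is a knave.
- Xander (knave) says "At least one of us is a knight" - this is FALSE (a lie) because no one is a knight.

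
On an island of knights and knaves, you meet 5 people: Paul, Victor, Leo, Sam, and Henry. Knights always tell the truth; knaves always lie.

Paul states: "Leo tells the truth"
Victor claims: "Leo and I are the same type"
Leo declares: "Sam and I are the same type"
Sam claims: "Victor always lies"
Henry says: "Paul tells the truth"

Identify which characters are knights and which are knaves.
Paul is a knight.
Victor is a knave.
Leo is a knight.
Sam is a knight.
Henry is a knight.

Verification:
- Paul (knight) says "Leo tells the truth" - this is TRUE because Leo is a knight.
- Victor (knave) says "Leo and I are the same type" - this is FALSE (a lie) because Victor is a knave and Leo is a knight.
- Leo (knight) says "Sam and I are the same type" - this is TRUE because Leo is a knight and Sam is a knight.
- Sam (knight) says "Victor always lies" - this is TRUE because Victor is a knave.
- Henry (knight) says "Paul tells the truth" - this is TRUE because Paul is a knight.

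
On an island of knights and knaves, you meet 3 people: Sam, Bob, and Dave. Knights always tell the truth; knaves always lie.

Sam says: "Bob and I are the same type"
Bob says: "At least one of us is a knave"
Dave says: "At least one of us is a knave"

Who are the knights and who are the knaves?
Sam is a knave.
Bob is a knight.
Dave is a knight.

Verification:
- Sam (knave) says "Bob and I are the same type" - this is FALSE (a lie) because Sam is a knave and Bob is a knight.
- Bob (knight) says "At least one of us is a knave" - this is TRUE because Sam is a knave.
- Dave (knight) says "At least one of us is a knave" - this is TRUE because Sam is a knave.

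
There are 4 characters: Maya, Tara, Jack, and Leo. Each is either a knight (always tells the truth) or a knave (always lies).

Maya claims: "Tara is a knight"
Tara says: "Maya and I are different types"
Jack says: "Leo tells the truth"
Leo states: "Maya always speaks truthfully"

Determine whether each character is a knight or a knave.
Maya is a knave.
Tara is a knave.
Jack is a knave.
Leo is a knave.

Verification:
- Maya (knave) says "Tara is a knight" - this is FALSE (a lie) because Tara is a knave.
- Tara (knave) says "Maya and I are different types" - this is FALSE (a lie) because Tara is a knave and Maya is a knave.
- Jack (knave) says "Leo tells the truth" - this is FALSE (a lie) because Leo is a knave.
- Leo (knave) says "Maya always speaks truthfully" - this is FALSE (a lie) because Maya is a knave.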